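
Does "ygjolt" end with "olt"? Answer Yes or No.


Input string: 'ygjolt'
Suffix to check: 'olt'
Last 3 characters of input: 'olt'
Match: True
Result: Yes


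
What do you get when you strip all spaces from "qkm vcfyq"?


Input string: 'qkm vcfyq'
Operation: remove all spaces
Words: 'qkm', 'vcfyq'
Join without spaces: qkmvcfyq


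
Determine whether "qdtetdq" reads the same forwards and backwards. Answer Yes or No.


Input string: 'qdtetdq'
Reversed: 'qdtetdq'
Compare pairs: s[0]='q' vs s[6]='q' (match), s[1]='d' vs s[5]='d' (match), s[2]='t' vs s[4]='t' (match)
Palindrome: Yes


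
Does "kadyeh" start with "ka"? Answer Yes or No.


Input string: 'kadyeh'
Prefix to check: 'ka'
First 2 characters of input: 'ka'
Match: True
Result: Yes


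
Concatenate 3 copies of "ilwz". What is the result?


Input string: 'ilwz'
Operation: repeat 3 times
Concatenation: 'ilwz' + 'ilwz' + 'ilwz'
Result: ilwzilwzilwz


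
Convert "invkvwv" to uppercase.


Input string: 'invkvwv'
Operation: convert each letter to uppercase
Mapping: 'i'->'I', 'n'->'N', 'v'->'V', 'k'->'K', 'v'->'V', 'w'->'W', 'v'->'V'
Result: INVKVWV


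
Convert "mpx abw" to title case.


Input string: 'mpx abw'
Operation: capitalize first letter of each word
Word transformations: 'mpx'->'Mpx', 'abw'->'Abw'
Result: Mpx Abw


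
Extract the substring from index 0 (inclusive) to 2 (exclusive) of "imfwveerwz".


Input string: 'imfwveerwz'
Operation: slice [0:2]
Extract characters: s[0]='i', s[1]='m'
Result: im


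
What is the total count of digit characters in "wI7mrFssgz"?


Input string: 'wI7mrFssgz'
Operation: count digit characters (0-9)
Scan: 'w', 'I', '7'(digit), 'm', 'r', 'F', 's', 's', 'g', 'z'
Digits found: 1
Result: 1


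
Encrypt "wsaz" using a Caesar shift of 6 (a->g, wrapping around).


Input: 'wsaz', shift = 6
Operation: for each letter, (position + 6) mod 26
Mapping: 'w'(22+6=28, 28 mod 26=2)->'c', 's'(18+6=24)->'y', 'a'(0+6=6)->'g', 'z'(25+6=31, 31 mod 26=5)->'f'
Result: cygf


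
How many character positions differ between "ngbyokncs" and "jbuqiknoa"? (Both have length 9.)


String 1: 'ngbyokncs'
String 2: 'jbuqiknoa'
Compare each position: pos 0: 'n'!='j', pos 1: 'g'!='b', pos 2: 'b'!='u', pos 3: 'y'!='q', pos 4: 'o'!='i', pos 5: 'k'=='k', pos 6: 'n'=='n', pos 7: 'c'!='o', pos 8: 's'!='a'
Differing positions: 7
Hamming distance: 7


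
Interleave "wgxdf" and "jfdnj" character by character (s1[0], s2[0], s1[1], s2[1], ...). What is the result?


String 1: 'wgxdf'
String 2: 'jfdnj'
Operation: alternate characters
Pairs: 'w'+'j', 'g'+'f', 'x'+'d', 'd'+'n', 'f'+'j'
Result: wjgfxddnfj


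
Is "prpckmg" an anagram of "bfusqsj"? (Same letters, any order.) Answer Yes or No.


String 1: 'bfusqsj' -> sorted: 'bfjqssu'
String 2: 'prpckmg' -> sorted: 'cgkmppr'
Compare sorted forms: 'bfjqssu' != 'cgkmppr'
Anagram: No


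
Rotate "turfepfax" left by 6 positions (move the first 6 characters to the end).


Input: 'turfepfax', shift = 6
Operation: split at index 6 and swap parts
Front part s[0:6] = 'turfep'
Back part s[6:] = 'fax'
Rotated = back + front = 'fax' + 'turfep'
Result: faxturfep


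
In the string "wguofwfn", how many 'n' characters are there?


Input string: 'wguofwfn'
Target character: 'n'
Scan each position: s[7]='n'
Matches found at indices: 7
Total: 1


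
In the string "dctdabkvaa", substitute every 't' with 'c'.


Input string: 'dctdabkvaa'
Operation: replace 't' with 'c'
Positions of 't': 2
After replacement: dccdabkvaa


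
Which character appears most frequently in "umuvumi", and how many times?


Input: 'umuvumi'
Operation: tally each character
Counts: 'i':1, 'm':2, 'u':3, 'v':1
Maximum: 'u' appears 3 times


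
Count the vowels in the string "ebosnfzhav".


Input string: 'ebosnfzhav'
Operation: count vowels (a, e, i, o, u)
Scan: s[0]='e' (vowel), s[1]='b', s[2]='o' (vowel), s[3]='s', s[4]='n', s[5]='f', s[6]='z', s[7]='h', s[8]='a' (vowel), s[9]='v'
Vowels found: 3
Result: 3


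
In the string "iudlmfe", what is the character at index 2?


Input string: 'iudlmfe'
Operation: get character at index 2
Index mapping: s[0]='i', s[1]='u', s[2]='d'
Result: 'd'


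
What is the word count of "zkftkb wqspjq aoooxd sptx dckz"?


Input string: 'zkftkb wqspjq aoooxd sptx dckz'
Operation: split by spaces
Words found: 'zkftkb', 'wqspjq', 'aoooxd', 'sptx', 'dckz'
Word count: 5


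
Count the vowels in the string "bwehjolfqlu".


Input string: 'bwehjolfqlu'
Operation: count vowels (a, e, i, o, u)
Scan: s[0]='b', s[1]='w', s[2]='e' (vowel), s[3]='h', s[4]='j', s[5]='o' (vowel), s[6]='l', s[7]='f', s[8]='q', s[9]='l', s[10]='u' (vowel)
Vowels found: 3
Result: 3


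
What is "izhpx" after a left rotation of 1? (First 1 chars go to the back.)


Input: 'izhpx', shift = 1
Operation: split at index 1 and swap parts
Front part s[0:1] = 'i'
Back part s[1:] = 'zhpx'
Rotated = back + front = 'zhpx' + 'i'
Result: zhpxi


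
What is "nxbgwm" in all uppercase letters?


Input string: 'nxbgwm'
Operation: convert each letter to uppercase
Mapping: 'n'->'N', 'x'->'X', 'b'->'B', 'g'->'G', 'w'->'W', 'm'->'M'
Result: NXBGWM


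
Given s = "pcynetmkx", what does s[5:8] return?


Input string: 'pcynetmkx'
Operation: slice [5:8]
Extract characters: s[5]='t', s[6]='m', s[7]='k'
Result: tmk


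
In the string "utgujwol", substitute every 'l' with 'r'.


Input string: 'utgujwol'
Operation: replace 'l' with 'r'
Positions of 'l': 7
After replacement: utgujwor


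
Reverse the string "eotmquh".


Input string: 'eotmquh'
Operation: reverse character order
Original order: 'e' -> 'o' -> 't' -> 'm' -> 'q' -> 'u' -> 'h'
Reversed order: 'h' -> 'u' -> 'q' -> 'm' -> 't' -> 'o' -> 'e'
Result: huqmtoe


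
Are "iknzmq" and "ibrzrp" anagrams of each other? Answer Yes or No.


String 1: 'iknzmq' -> sorted: 'ikmnqz'
String 2: 'ibrzrp' -> sorted: 'biprrz'
Compare sorted forms: 'ikmnqz' != 'biprrz'
Anagram: No


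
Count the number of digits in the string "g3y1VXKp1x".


Input string: 'g3y1VXKp1x'
Operation: count digit characters (0-9)
Scan: 'g', '3'(digit), 'y', '1'(digit), 'V', 'X', 'K', 'p', '1'(digit), 'x'
Digits found: 3
Result: 3


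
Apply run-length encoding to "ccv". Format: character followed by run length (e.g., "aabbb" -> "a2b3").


Input: 'ccv'
Operation: identify consecutive runs
Runs: 'cc' -> c2, 'v' -> v1
Encoded: c2v1


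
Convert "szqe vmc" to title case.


Input string: 'szqe vmc'
Operation: capitalize first letter of each word
Word transformations: 'szqe'->'Szqe', 'vmc'->'Vmc'
Result: Szqe Vmc


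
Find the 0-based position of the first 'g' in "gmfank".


Input string: 'gmfank'
Target: 'g'
Scanning left to right: s[0]='g'
First match at index: 0


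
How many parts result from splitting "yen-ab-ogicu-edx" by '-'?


Input string: 'yen-ab-ogicu-edx'
Delimiter: '-'
Split result: 'yen', 'ab', 'ogicu', 'edx'
Number of parts: 4


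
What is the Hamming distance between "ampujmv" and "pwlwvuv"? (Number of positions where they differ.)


String 1: 'ampujmv'
String 2: 'pwlwvuv'
Compare each position: pos 0: 'a'!='p', pos 1: 'm'!='w', pos 2: 'p'!='l', pos 3: 'u'!='w', pos 4: 'j'!='v', pos 5: 'm'!='u', pos 6: 'v'=='v'
Differing positions: 6
Hamming distance: 6


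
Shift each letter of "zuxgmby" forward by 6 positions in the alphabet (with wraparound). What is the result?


Input: 'zuxgmby', shift = 6
Operation: for each letter, (position + 6) mod 26
Mapping: 'z'(25+6=31, 31 mod 26=5)->'f', 'u'(20+6=26, 26 mod 26=0)->'a', 'x'(23+6=29, 29 mod 26=3)->'d', 'g'(6+6=12)->'m', 'm'(12+6=18)->'s', 'b'(1+6=7)->'h', 'y'(24+6=30, 30 mod 26=4)->'e'
Result: fadmshe


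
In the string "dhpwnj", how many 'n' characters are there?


Input string: 'dhpwnj'
Target character: 'n'
Scan each position: s[4]='n'
Matches found at indices: 4
Total: 1


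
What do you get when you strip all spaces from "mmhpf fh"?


Input string: 'mmhpf fh'
Operation: remove all spaces
Words: 'mmhpf', 'fh'
Join without spaces: mmhpffh


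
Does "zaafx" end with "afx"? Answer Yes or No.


Input string: 'zaafx'
Suffix to check: 'afx'
Last 3 characters of input: 'afx'
Match: True
Result: Yes


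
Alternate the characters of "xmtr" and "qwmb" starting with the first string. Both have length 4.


String 1: 'xmtr'
String 2: 'qwmb'
Operation: alternate characters
Pairs: 'x'+'q', 'm'+'w', 't'+'m', 'r'+'b'
Result: xqmwtmrb


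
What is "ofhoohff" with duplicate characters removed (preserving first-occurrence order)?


Input: 'ofhoohff'
Operation: keep first occurrence of each character
Scan: s[0]='o' new -> keep; s[1]='f' new -> keep; s[2]='h' new -> keep; s[3]='o' seen -> skip; s[4]='o' seen -> skip; s[5]='h' seen -> skip; s[6]='f' seen -> skip; s[7]='f' seen -> skip
Result: ofh


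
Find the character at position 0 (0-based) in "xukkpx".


Input string: 'xukkpx'
Operation: get character at index 0
Index mapping: s[0]='x'
Result: 'x'


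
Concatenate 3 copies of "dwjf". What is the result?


Input string: 'dwjf'
Operation: repeat 3 times
Concatenation: 'dwjf' + 'dwjf' + 'dwjf'
Result: dwjfdwjfdwjf


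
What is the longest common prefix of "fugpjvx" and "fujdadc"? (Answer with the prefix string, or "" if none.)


String 1: 'fugpjvx'
String 2: 'fujdadc'
Compare position by position:
pos 0: 'f' vs 'f' match
pos 1: 'u' vs 'u' match
pos 2: 'g' vs 'j' differ -> stop
Longest common prefix: "fu" (length 2)


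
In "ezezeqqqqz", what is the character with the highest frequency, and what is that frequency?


Input: 'ezezeqqqqz'
Operation: tally each character
Counts: 'e':3, 'q':4, 'z':3
Maximum: 'q' appears 4 times


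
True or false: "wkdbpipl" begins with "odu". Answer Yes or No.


Input string: 'wkdbpipl'
Prefix to check: 'odu'
First 3 characters of input: 'wkd'
Match: False
Result: No


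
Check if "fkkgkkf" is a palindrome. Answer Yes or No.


Input string: 'fkkgkkf'
Reversed: 'fkkgkkf'
Compare pairs: s[0]='f' vs s[6]='f' (match), s[1]='k' vs s[5]='k' (match), s[2]='k' vs s[4]='k' (match)
Palindrome: Yes


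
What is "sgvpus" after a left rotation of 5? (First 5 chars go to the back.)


Input: 'sgvpus', shift = 5
Operation: split at index 5 and swap parts
Front part s[0:5] = 'sgvpu'
Back part s[5:] = 's'
Rotated = back + front = 's' + 'sgvpu'
Result: ssgvpu


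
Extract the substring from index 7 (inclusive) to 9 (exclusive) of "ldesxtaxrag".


Input string: 'ldesxtaxrag'
Operation: slice [7:9]
Extract characters: s[7]='x', s[8]='r'
Result: xr


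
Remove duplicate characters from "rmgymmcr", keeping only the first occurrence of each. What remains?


Input: 'rmgymmcr'
Operation: keep first occurrence of each character
Scan: s[0]='r' new -> keep; s[1]='m' new -> keep; s[2]='g' new -> keep; s[3]='y' new -> keep; s[4]='m' seen -> skip; s[5]='m' seen -> skip; s[6]='c' new -> keep; s[7]='r' seen -> skip
Result: rmgyc


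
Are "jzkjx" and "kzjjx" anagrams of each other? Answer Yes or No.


String 1: 'jzkjx' -> sorted: 'jjkxz'
String 2: 'kzjjx' -> sorted: 'jjkxz'
Compare sorted forms: 'jjkxz' == 'jjkxz'
Anagram: Yes


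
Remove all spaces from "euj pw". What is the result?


Input string: 'euj pw'
Operation: remove all spaces
Words: 'euj', 'pw'
Join without spaces: eujpw


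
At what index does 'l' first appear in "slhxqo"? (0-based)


Input string: 'slhxqo'
Target: 'l'
Scanning left to right: s[0]='s', s[1]='l'
First match at index: 1


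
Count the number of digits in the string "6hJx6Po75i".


Input string: '6hJx6Po75i'
Operation: count digit characters (0-9)
Scan: '6'(digit), 'h', 'J', 'x', '6'(digit), 'P', 'o', '7'(digit), '5'(digit), 'i'
Digits found: 4
Result: 4


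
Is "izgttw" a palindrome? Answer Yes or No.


Input string: 'izgttw'
Reversed: 'wttgzi'
Compare pairs: s[0]='i' vs s[5]='w' (mismatch), s[1]='z' vs s[4]='t' (mismatch), s[2]='g' vs s[3]='t' (mismatch)
Palindrome: No


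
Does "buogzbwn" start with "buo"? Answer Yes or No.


Input string: 'buogzbwn'
Prefix to check: 'buo'
First 3 characters of input: 'buo'
Match: True
Result: Yes


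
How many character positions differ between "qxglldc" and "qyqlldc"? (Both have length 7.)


String 1: 'qxglldc'
String 2: 'qyqlldc'
Compare each position: pos 0: 'q'=='q', pos 1: 'x'!='y', pos 2: 'g'!='q', pos 3: 'l'=='l', pos 4: 'l'=='l', pos 5: 'd'=='d', pos 6: 'c'=='c'
Differing positions: 2
Hamming distance: 2


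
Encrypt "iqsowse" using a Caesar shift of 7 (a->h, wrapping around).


Input: 'iqsowse', shift = 7
Operation: for each letter, (position + 7) mod 26
Mapping: 'i'(8+7=15)->'p', 'q'(16+7=23)->'x', 's'(18+7=25)->'z', 'o'(14+7=21)->'v', 'w'(22+7=29, 29 mod 26=3)->'d', 's'(18+7=25)->'z', 'e'(4+7=11)->'l'
Result: pxzvdzl


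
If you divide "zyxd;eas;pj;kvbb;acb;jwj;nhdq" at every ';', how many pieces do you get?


Input string: 'zyxd;eas;pj;kvbb;acb;jwj;nhdq'
Delimiter: ';'
Split result: 'zyxd', 'eas', 'pj', 'kvbb', 'acb', 'jwj', 'nhdq'
Number of parts: 7


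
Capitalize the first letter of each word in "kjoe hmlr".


Input string: 'kjoe hmlr'
Operation: capitalize first letter of each word
Word transformations: 'kjoe'->'Kjoe', 'hmlr'->'Hmlr'
Result: Kjoe Hmlr


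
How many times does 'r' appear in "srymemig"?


Input string: 'srymemig'
Target character: 'r'
Scan each position: s[1]='r'
Matches found at indices: 1
Total: 1


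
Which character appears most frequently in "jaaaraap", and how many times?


Input: 'jaaaraap'
Operation: tally each character
Counts: 'a':5, 'j':1, 'p':1, 'r':1
Maximum: 'a' appears 5 times


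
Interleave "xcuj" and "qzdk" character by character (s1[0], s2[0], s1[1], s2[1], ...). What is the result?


String 1: 'xcuj'
String 2: 'qzdk'
Operation: alternate characters
Pairs: 'x'+'q', 'c'+'z', 'u'+'d', 'j'+'k'
Result: xqczudjk


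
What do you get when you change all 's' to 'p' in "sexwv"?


Input string: 'sexwv'
Operation: replace 's' with 'p'
Positions of 's': 0
After replacement: pexwv


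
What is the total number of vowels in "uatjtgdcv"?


Input string: 'uatjtgdcv'
Operation: count vowels (a, e, i, o, u)
Scan: s[0]='u' (vowel), s[1]='a' (vowel), s[2]='t', s[3]='j', s[4]='t', s[5]='g', s[6]='d', s[7]='c', s[8]='v'
Vowels found: 2
Result: 2


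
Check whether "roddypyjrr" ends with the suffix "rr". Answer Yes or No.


Input string: 'roddypyjrr'
Suffix to check: 'rr'
Last 2 characters of input: 'rr'
Match: True
Result: Yes


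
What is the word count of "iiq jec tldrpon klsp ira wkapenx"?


Input string: 'iiq jec tldrpon klsp ira wkapenx'
Operation: split by spaces
Words found: 'iiq', 'jec', 'tldrpon', 'klsp', 'ira', 'wkapenx'
Word count: 6


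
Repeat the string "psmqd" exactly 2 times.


Input string: 'psmqd'
Operation: repeat 2 times
Concatenation: 'psmqd' + 'psmqd'
Result: psmqdpsmqd


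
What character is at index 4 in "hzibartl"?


Input string: 'hzibartl'
Operation: get character at index 4
Index mapping: s[0]='h', s[1]='z', s[2]='i', s[3]='b', s[4]='a'
Result: 'a'


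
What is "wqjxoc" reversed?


Input string: 'wqjxoc'
Operation: reverse character order
Original order: 'w' -> 'q' -> 'j' -> 'x' -> 'o' -> 'c'
Reversed order: 'c' -> 'o' -> 'x' -> 'j' -> 'q' -> 'w'
Result: coxjqw


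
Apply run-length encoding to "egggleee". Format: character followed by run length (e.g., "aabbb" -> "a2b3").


Input: 'egggleee'
Operation: identify consecutive runs
Runs: 'e' -> e1, 'ggg' -> g3, 'l' -> l1, 'eee' -> e3
Encoded: e1g3l1e3


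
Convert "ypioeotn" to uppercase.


Input string: 'ypioeotn'
Operation: convert each letter to uppercase
Mapping: 'y'->'Y', 'p'->'P', 'i'->'I', 'o'->'O', 'e'->'E', 'o'->'O', 't'->'T', 'n'->'N'
Result: YPIOEOTN


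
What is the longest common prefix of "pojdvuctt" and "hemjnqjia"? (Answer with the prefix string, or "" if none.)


String 1: 'pojdvuctt'
String 2: 'hemjnqjia'
Compare position by position:
pos 0: 'p' vs 'h' differ -> stop
Longest common prefix: "" (length 0)


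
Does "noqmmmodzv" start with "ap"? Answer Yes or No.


Input string: 'noqmmmodzv'
Prefix to check: 'ap'
First 2 characters of input: 'no'
Match: False
Result: No


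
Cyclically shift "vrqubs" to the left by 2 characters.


Input: 'vrqubs', shift = 2
Operation: split at index 2 and swap parts
Front part s[0:2] = 'vr'
Back part s[2:] = 'qubs'
Rotated = back + front = 'qubs' + 'vr'
Result: qubsvr


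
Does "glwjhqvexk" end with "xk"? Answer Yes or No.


Input string: 'glwjhqvexk'
Suffix to check: 'xk'
Last 2 characters of input: 'xk'
Match: True
Result: Yes


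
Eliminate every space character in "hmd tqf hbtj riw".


Input string: 'hmd tqf hbtj riw'
Operation: remove all spaces
Words: 'hmd', 'tqf', 'hbtj', 'riw'
Join without spaces: hmdtqfhbtjriw


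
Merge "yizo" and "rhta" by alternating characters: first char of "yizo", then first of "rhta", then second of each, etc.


String 1: 'yizo'
String 2: 'rhta'
Operation: alternate characters
Pairs: 'y'+'r', 'i'+'h', 'z'+'t', 'o'+'a'
Result: yrihztoa


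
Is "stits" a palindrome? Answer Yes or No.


Input string: 'stits'
Reversed: 'stits'
Compare pairs: s[0]='s' vs s[4]='s' (match), s[1]='t' vs s[3]='t' (match)
Palindrome: Yes


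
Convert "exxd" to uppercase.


Input string: 'exxd'
Operation: convert each letter to uppercase
Mapping: 'e'->'E', 'x'->'X', 'x'->'X', 'd'->'D'
Result: EXXD


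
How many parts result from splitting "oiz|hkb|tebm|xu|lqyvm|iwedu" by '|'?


Input string: 'oiz|hkb|tebm|xu|lqyvm|iwedu'
Delimiter: '|'
Split result: 'oiz', 'hkb', 'tebm', 'xu', 'lqyvm', 'iwedu'
Number of parts: 6


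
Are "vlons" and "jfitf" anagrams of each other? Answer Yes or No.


String 1: 'vlons' -> sorted: 'lnosv'
String 2: 'jfitf' -> sorted: 'ffijt'
Compare sorted forms: 'lnosv' != 'ffijt'
Anagram: No


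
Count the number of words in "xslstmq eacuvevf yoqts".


Input string: 'xslstmq eacuvevf yoqts'
Operation: split by spaces
Words found: 'xslstmq', 'eacuvevf', 'yoqts'
Word count: 3


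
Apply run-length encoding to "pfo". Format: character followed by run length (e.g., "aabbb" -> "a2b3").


Input: 'pfo'
Operation: identify consecutive runs
Runs: 'p' -> p1, 'f' -> f1, 'o' -> o1
Encoded: p1f1o1


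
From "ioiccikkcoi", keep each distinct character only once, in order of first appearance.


Input: 'ioiccikkcoi'
Operation: keep first occurrence of each character
Scan: s[0]='i' new -> keep; s[1]='o' new -> keep; s[2]='i' seen -> skip; s[3]='c' new -> keep; s[4]='c' seen -> skip; s[5]='i' seen -> skip; s[6]='k' new -> keep; s[7]='k' seen -> skip; s[8]='c' seen -> skip; s[9]='o' seen -> skip; s[10]='i' seen -> skip
Result: iock


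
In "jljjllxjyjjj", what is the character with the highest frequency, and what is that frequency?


Input: 'jljjllxjyjjj'
Operation: tally each character
Counts: 'j':7, 'l':3, 'x':1, 'y':1
Maximum: 'j' appears 7 times


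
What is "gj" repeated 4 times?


Input string: 'gj'
Operation: repeat 4 times
Concatenation: 'gj' + 'gj' + 'gj' + 'gj'
Result: gjgjgjgj


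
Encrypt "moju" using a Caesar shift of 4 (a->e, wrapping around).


Input: 'moju', shift = 4
Operation: for each letter, (position + 4) mod 26
Mapping: 'm'(12+4=16)->'q', 'o'(14+4=18)->'s', 'j'(9+4=13)->'n', 'u'(20+4=24)->'y'
Result: qsny


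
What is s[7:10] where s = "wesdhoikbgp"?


Input string: 'wesdhoikbgp'
Operation: slice [7:10]
Extract characters: s[7]='k', s[8]='b', s[9]='g'
Result: kbg


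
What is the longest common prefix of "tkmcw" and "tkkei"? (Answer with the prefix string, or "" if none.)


String 1: 'tkmcw'
String 2: 'tkkei'
Compare position by position:
pos 0: 't' vs 't' match
pos 1: 'k' vs 'k' match
pos 2: 'm' vs 'k' differ -> stop
Longest common prefix: "tk" (length 2)


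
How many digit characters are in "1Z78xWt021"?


Input string: '1Z78xWt021'
Operation: count digit characters (0-9)
Scan: '1'(digit), 'Z', '7'(digit), '8'(digit), 'x', 'W', 't', '0'(digit), '2'(digit), '1'(digit)
Digits found: 6
Result: 6


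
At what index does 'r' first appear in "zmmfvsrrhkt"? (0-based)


Input string: 'zmmfvsrrhkt'
Target: 'r'
Scanning left to right: s[0]='z', s[1]='m', s[2]='m', s[3]='f', s[4]='v', s[5]='s', s[6]='r'
First match at index: 6


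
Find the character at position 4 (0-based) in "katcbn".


Input string: 'katcbn'
Operation: get character at index 4
Index mapping: s[0]='k', s[1]='a', s[2]='t', s[3]='c', s[4]='b'
Result: 'b'


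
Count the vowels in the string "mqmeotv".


Input string: 'mqmeotv'
Operation: count vowels (a, e, i, o, u)
Scan: s[0]='m', s[1]='q', s[2]='m', s[3]='e' (vowel), s[4]='o' (vowel), s[5]='t', s[6]='v'
Vowels found: 2
Result: 2


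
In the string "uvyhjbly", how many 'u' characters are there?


Input string: 'uvyhjbly'
Target character: 'u'
Scan each position: s[0]='u'
Matches found at indices: 0
Total: 1


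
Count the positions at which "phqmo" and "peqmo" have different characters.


String 1: 'phqmo'
String 2: 'peqmo'
Compare each position: pos 0: 'p'=='p', pos 1: 'h'!='e', pos 2: 'q'=='q', pos 3: 'm'=='m', pos 4: 'o'=='o'
Differing positions: 1
Hamming distance: 1


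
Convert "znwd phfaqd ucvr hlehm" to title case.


Input string: 'znwd phfaqd ucvr hlehm'
Operation: capitalize first letter of each word
Word transformations: 'znwd'->'Znwd', 'phfaqd'->'Phfaqd', 'ucvr'->'Ucvr', 'hlehm'->'Hlehm'
Result: Znwd Phfaqd Ucvr Hlehm


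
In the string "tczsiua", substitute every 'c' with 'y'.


Input string: 'tczsiua'
Operation: replace 'c' with 'y'
Positions of 'c': 1
After replacement: tyzsiua


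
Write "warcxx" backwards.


Input string: 'warcxx'
Operation: reverse character order
Original order: 'w' -> 'a' -> 'r' -> 'c' -> 'x' -> 'x'
Reversed order: 'x' -> 'x' -> 'c' -> 'r' -> 'a' -> 'w'
Result: xxcraw


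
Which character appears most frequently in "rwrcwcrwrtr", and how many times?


Input: 'rwrcwcrwrtr'
Operation: tally each character
Counts: 'c':2, 'r':5, 't':1, 'w':3
Maximum: 'r' appears 5 times


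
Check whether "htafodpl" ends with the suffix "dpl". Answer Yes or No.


Input string: 'htafodpl'
Suffix to check: 'dpl'
Last 3 characters of input: 'dpl'
Match: True
Result: Yes


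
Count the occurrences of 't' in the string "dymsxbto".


Input string: 'dymsxbto'
Target character: 't'
Scan each position: s[6]='t'
Matches found at indices: 6
Total: 1


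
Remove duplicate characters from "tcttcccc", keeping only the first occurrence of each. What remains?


Input: 'tcttcccc'
Operation: keep first occurrence of each character
Scan: s[0]='t' new -> keep; s[1]='c' new -> keep; s[2]='t' seen -> skip; s[3]='t' seen -> skip; s[4]='c' seen -> skip; s[5]='c' seen -> skip; s[6]='c' seen -> skip; s[7]='c' seen -> skip
Result: tc


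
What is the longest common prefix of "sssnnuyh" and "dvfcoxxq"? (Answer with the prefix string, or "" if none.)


String 1: 'sssnnuyh'
String 2: 'dvfcoxxq'
Compare position by position:
pos 0: 's' vs 'd' differ -> stop
Longest common prefix: "" (length 0)


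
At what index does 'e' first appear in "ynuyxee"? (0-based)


Input string: 'ynuyxee'
Target: 'e'
Scanning left to right: s[0]='y', s[1]='n', s[2]='u', s[3]='y', s[4]='x', s[5]='e'
First match at index: 5


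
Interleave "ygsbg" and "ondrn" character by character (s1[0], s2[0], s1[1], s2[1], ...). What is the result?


String 1: 'ygsbg'
String 2: 'ondrn'
Operation: alternate characters
Pairs: 'y'+'o', 'g'+'n', 's'+'d', 'b'+'r', 'g'+'n'
Result: yognsdbrgn


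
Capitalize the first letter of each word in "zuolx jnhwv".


Input string: 'zuolx jnhwv'
Operation: capitalize first letter of each word
Word transformations: 'zuolx'->'Zuolx', 'jnhwv'->'Jnhwv'
Result: Zuolx Jnhwv


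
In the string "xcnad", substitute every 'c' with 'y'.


Input string: 'xcnad'
Operation: replace 'c' with 'y'
Positions of 'c': 1
After replacement: xynad


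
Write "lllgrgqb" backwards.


Input string: 'lllgrgqb'
Operation: reverse character order
Original order: 'l' -> 'l' -> 'l' -> 'g' -> 'r' -> 'g' -> 'q' -> 'b'
Reversed order: 'b' -> 'q' -> 'g' -> 'r' -> 'g' -> 'l' -> 'l' -> 'l'
Result: bqgrglll


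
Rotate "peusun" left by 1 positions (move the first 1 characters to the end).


Input: 'peusun', shift = 1
Operation: split at index 1 and swap parts
Front part s[0:1] = 'p'
Back part s[1:] = 'eusun'
Rotated = back + front = 'eusun' + 'p'
Result: eusunp


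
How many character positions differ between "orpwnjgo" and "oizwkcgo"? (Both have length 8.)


String 1: 'orpwnjgo'
String 2: 'oizwkcgo'
Compare each position: pos 0: 'o'=='o', pos 1: 'r'!='i', pos 2: 'p'!='z', pos 3: 'w'=='w', pos 4: 'n'!='k', pos 5: 'j'!='c', pos 6: 'g'=='g', pos 7: 'o'=='o'
Differing positions: 4
Hamming distance: 4


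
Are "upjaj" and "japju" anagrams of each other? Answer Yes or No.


String 1: 'upjaj' -> sorted: 'ajjpu'
String 2: 'japju' -> sorted: 'ajjpu'
Compare sorted forms: 'ajjpu' == 'ajjpu'
Anagram: Yes


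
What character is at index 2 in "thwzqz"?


Input string: 'thwzqz'
Operation: get character at index 2
Index mapping: s[0]='t', s[1]='h', s[2]='w'
Result: 'w'


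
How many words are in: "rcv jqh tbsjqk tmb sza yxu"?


Input string: 'rcv jqh tbsjqk tmb sza yxu'
Operation: split by spaces
Words found: 'rcv', 'jqh', 'tbsjqk', 'tmb', 'sza', 'yxu'
Word count: 6


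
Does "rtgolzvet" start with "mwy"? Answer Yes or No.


Input string: 'rtgolzvet'
Prefix to check: 'mwy'
First 3 characters of input: 'rtg'
Match: False
Result: No


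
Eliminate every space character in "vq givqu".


Input string: 'vq givqu'
Operation: remove all spaces
Words: 'vq', 'givqu'
Join without spaces: vqgivqu


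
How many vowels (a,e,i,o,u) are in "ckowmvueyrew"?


Input string: 'ckowmvueyrew'
Operation: count vowels (a, e, i, o, u)
Scan: s[0]='c', s[1]='k', s[2]='o' (vowel), s[3]='w', s[4]='m', s[5]='v', s[6]='u' (vowel), s[7]='e' (vowel), s[8]='y', s[9]='r', s[10]='e' (vowel), s[11]='w'
Vowels found: 4
Result: 4


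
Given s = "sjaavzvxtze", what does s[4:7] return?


Input string: 'sjaavzvxtze'
Operation: slice [4:7]
Extract characters: s[4]='v', s[5]='z', s[6]='v'
Result: vzv


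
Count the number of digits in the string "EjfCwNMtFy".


Input string: 'EjfCwNMtFy'
Operation: count digit characters (0-9)
Scan: 'E', 'j', 'f', 'C', 'w', 'N', 'M', 't', 'F', 'y'
Digits found: 0
Result: 0


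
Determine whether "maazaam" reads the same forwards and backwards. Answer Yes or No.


Input string: 'maazaam'
Reversed: 'maazaam'
Compare pairs: s[0]='m' vs s[6]='m' (match), s[1]='a' vs s[5]='a' (match), s[2]='a' vs s[4]='a' (match)
Palindrome: Yes


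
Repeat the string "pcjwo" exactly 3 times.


Input string: 'pcjwo'
Operation: repeat 3 times
Concatenation: 'pcjwo' + 'pcjwo' + 'pcjwo'
Result: pcjwopcjwopcjwo


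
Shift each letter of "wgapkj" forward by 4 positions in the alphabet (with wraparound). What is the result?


Input: 'wgapkj', shift = 4
Operation: for each letter, (position + 4) mod 26
Mapping: 'w'(22+4=26, 26 mod 26=0)->'a', 'g'(6+4=10)->'k', 'a'(0+4=4)->'e', 'p'(15+4=19)->'t', 'k'(10+4=14)->'o', 'j'(9+4=13)->'n'
Result: aketon


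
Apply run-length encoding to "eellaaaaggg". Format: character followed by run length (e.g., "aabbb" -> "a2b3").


Input: 'eellaaaaggg'
Operation: identify consecutive runs
Runs: 'ee' -> e2, 'll' -> l2, 'aaaa' -> a4, 'ggg' -> g3
Encoded: e2l2a4g3


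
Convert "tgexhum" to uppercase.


Input string: 'tgexhum'
Operation: convert each letter to uppercase
Mapping: 't'->'T', 'g'->'G', 'e'->'E', 'x'->'X', 'h'->'H', 'u'->'U', 'm'->'M'
Result: TGEXHUM


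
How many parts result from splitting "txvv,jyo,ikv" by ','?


Input string: 'txvv,jyo,ikv'
Delimiter: ','
Split result: 'txvv', 'jyo', 'ikv'
Number of parts: 3


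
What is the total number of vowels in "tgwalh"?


Input string: 'tgwalh'
Operation: count vowels (a, e, i, o, u)
Scan: s[0]='t', s[1]='g', s[2]='w', s[3]='a' (vowel), s[4]='l', s[5]='h'
Vowels found: 1
Result: 1


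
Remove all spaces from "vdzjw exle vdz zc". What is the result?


Input string: 'vdzjw exle vdz zc'
Operation: remove all spaces
Words: 'vdzjw', 'exle', 'vdz', 'zc'
Join without spaces: vdzjwexlevdzzc


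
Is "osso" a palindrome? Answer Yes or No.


Input string: 'osso'
Reversed: 'osso'
Compare pairs: s[0]='o' vs s[3]='o' (match), s[1]='s' vs s[2]='s' (match)
Palindrome: Yes


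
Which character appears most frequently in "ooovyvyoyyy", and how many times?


Input: 'ooovyvyoyyy'
Operation: tally each character
Counts: 'o':4, 'v':2, 'y':5
Maximum: 'y' appears 5 times


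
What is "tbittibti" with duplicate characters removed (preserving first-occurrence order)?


Input: 'tbittibti'
Operation: keep first occurrence of each character
Scan: s[0]='t' new -> keep; s[1]='b' new -> keep; s[2]='i' new -> keep; s[3]='t' seen -> skip; s[4]='t' seen -> skip; s[5]='i' seen -> skip; s[6]='b' seen -> skip; s[7]='t' seen -> skip; s[8]='i' seen -> skip
Result: tbi


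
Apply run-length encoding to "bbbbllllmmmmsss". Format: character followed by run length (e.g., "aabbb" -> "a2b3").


Input: 'bbbbllllmmmmsss'
Operation: identify consecutive runs
Runs: 'bbbb' -> b4, 'llll' -> l4, 'mmmm' -> m4, 'sss' -> s3
Encoded: b4l4m4s3


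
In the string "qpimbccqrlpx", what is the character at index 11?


Input string: 'qpimbccqrlpx'
Operation: get character at index 11
Index mapping: s[0]='q', s[1]='p', s[2]='i', s[3]='m', s[4]='b', s[5]='c', s[6]='c', s[7]='q', s[8]='r', s[9]='l', s[10]='p', s[11]='x'
Result: 'x'


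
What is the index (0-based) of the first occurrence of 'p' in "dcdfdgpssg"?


Input string: 'dcdfdgpssg'
Target: 'p'
Scanning left to right: s[0]='d', s[1]='c', s[2]='d', s[3]='f', s[4]='d', s[5]='g', s[6]='p'
First match at index: 6


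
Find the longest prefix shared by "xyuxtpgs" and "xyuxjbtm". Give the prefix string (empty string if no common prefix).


String 1: 'xyuxtpgs'
String 2: 'xyuxjbtm'
Compare position by position:
pos 0: 'x' vs 'x' match
pos 1: 'y' vs 'y' match
pos 2: 'u' vs 'u' match
pos 3: 'x' vs 'x' match
pos 4: 't' vs 'j' differ -> stop
Longest common prefix: "xyux" (length 4)


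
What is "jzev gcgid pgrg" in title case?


Input string: 'jzev gcgid pgrg'
Operation: capitalize first letter of each word
Word transformations: 'jzev'->'Jzev', 'gcgid'->'Gcgid', 'pgrg'->'Pgrg'
Result: Jzev Gcgid Pgrg


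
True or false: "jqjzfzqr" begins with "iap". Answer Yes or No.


Input string: 'jqjzfzqr'
Prefix to check: 'iap'
First 3 characters of input: 'jqj'
Match: False
Result: No


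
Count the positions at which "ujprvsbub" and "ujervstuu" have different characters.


String 1: 'ujprvsbub'
String 2: 'ujervstuu'
Compare each position: pos 0: 'u'=='u', pos 1: 'j'=='j', pos 2: 'p'!='e', pos 3: 'r'=='r', pos 4: 'v'=='v', pos 5: 's'=='s', pos 6: 'b'!='t', pos 7: 'u'=='u', pos 8: 'b'!='u'
Differing positions: 3
Hamming distance: 3


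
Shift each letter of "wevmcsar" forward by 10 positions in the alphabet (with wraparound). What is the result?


Input: 'wevmcsar', shift = 10
Operation: for each letter, (position + 10) mod 26
Mapping: 'w'(22+10=32, 32 mod 26=6)->'g', 'e'(4+10=14)->'o', 'v'(21+10=31, 31 mod 26=5)->'f', 'm'(12+10=22)->'w', 'c'(2+10=12)->'m', 's'(18+10=28, 28 mod 26=2)->'c', 'a'(0+10=10)->'k', 'r'(17+10=27, 27 mod 26=1)->'b'
Result: gofwmckb


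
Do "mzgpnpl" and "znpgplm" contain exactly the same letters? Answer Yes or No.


String 1: 'mzgpnpl' -> sorted: 'glmnppz'
String 2: 'znpgplm' -> sorted: 'glmnppz'
Compare sorted forms: 'glmnppz' == 'glmnppz'
Anagram: Yes


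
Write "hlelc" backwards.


Input string: 'hlelc'
Operation: reverse character order
Original order: 'h' -> 'l' -> 'e' -> 'l' -> 'c'
Reversed order: 'c' -> 'l' -> 'e' -> 'l' -> 'h'
Result: clelh


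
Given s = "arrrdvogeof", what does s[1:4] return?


Input string: 'arrrdvogeof'
Operation: slice [1:4]
Extract characters: s[1]='r', s[2]='r', s[3]='r'
Result: rrr


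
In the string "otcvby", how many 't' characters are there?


Input string: 'otcvby'
Target character: 't'
Scan each position: s[1]='t'
Matches found at indices: 1
Total: 1


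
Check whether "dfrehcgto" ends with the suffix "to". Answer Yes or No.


Input string: 'dfrehcgto'
Suffix to check: 'to'
Last 2 characters of input: 'to'
Match: True
Result: Yes


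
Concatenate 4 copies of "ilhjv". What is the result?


Input string: 'ilhjv'
Operation: repeat 4 times
Concatenation: 'ilhjv' + 'ilhjv' + 'ilhjv' + 'ilhjv'
Result: ilhjvilhjvilhjvilhjv


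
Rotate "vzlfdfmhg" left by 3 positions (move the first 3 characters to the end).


Input: 'vzlfdfmhg', shift = 3
Operation: split at index 3 and swap parts
Front part s[0:3] = 'vzl'
Back part s[3:] = 'fdfmhg'
Rotated = back + front = 'fdfmhg' + 'vzl'
Result: fdfmhgvzl


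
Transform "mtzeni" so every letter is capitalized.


Input string: 'mtzeni'
Operation: convert each letter to uppercase
Mapping: 'm'->'M', 't'->'T', 'z'->'Z', 'e'->'E', 'n'->'N', 'i'->'I'
Result: MTZENI


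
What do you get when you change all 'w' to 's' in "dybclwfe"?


Input string: 'dybclwfe'
Operation: replace 'w' with 's'
Positions of 'w': 5
After replacement: dybclsfe


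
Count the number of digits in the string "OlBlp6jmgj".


Input string: 'OlBlp6jmgj'
Operation: count digit characters (0-9)
Scan: 'O', 'l', 'B', 'l', 'p', '6'(digit), 'j', 'm', 'g', 'j'
Digits found: 1
Result: 1


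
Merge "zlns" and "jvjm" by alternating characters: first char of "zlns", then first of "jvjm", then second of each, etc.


String 1: 'zlns'
String 2: 'jvjm'
Operation: alternate characters
Pairs: 'z'+'j', 'l'+'v', 'n'+'j', 's'+'m'
Result: zjlvnjsm


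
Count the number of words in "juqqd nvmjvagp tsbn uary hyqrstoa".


Input string: 'juqqd nvmjvagp tsbn uary hyqrstoa'
Operation: split by spaces
Words found: 'juqqd', 'nvmjvagp', 'tsbn', 'uary', 'hyqrstoa'
Word count: 5


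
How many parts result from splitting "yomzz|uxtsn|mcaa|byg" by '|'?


Input string: 'yomzz|uxtsn|mcaa|byg'
Delimiter: '|'
Split result: 'yomzz', 'uxtsn', 'mcaa', 'byg'
Number of parts: 4


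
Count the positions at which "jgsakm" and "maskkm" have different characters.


String 1: 'jgsakm'
String 2: 'maskkm'
Compare each position: pos 0: 'j'!='m', pos 1: 'g'!='a', pos 2: 's'=='s', pos 3: 'a'!='k', pos 4: 'k'=='k', pos 5: 'm'=='m'
Differing positions: 3
Hamming distance: 3


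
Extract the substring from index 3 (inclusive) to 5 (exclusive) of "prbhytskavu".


Input string: 'prbhytskavu'
Operation: slice [3:5]
Extract characters: s[3]='h', s[4]='y'
Result: hy


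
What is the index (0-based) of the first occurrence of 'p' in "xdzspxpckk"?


Input string: 'xdzspxpckk'
Target: 'p'
Scanning left to right: s[0]='x', s[1]='d', s[2]='z', s[3]='s', s[4]='p'
First match at index: 4


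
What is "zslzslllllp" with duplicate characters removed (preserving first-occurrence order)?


Input: 'zslzslllllp'
Operation: keep first occurrence of each character
Scan: s[0]='z' new -> keep; s[1]='s' new -> keep; s[2]='l' new -> keep; s[3]='z' seen -> skip; s[4]='s' seen -> skip; s[5]='l' seen -> skip; s[6]='l' seen -> skip; s[7]='l' seen -> skip; s[8]='l' seen -> skip; s[9]='l' seen -> skip; s[10]='p' new -> keep
Result: zslp


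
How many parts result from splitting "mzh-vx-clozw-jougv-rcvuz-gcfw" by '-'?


Input string: 'mzh-vx-clozw-jougv-rcvuz-gcfw'
Delimiter: '-'
Split result: 'mzh', 'vx', 'clozw', 'jougv', 'rcvuz', 'gcfw'
Number of parts: 6


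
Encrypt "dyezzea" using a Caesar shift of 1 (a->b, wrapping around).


Input: 'dyezzea', shift = 1
Operation: for each letter, (position + 1) mod 26
Mapping: 'd'(3+1=4)->'e', 'y'(24+1=25)->'z', 'e'(4+1=5)->'f', 'z'(25+1=26, 26 mod 26=0)->'a', 'z'(25+1=26, 26 mod 26=0)->'a', 'e'(4+1=5)->'f', 'a'(0+1=1)->'b'
Result: ezfaafb


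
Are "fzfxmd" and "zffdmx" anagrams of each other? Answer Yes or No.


String 1: 'fzfxmd' -> sorted: 'dffmxz'
String 2: 'zffdmx' -> sorted: 'dffmxz'
Compare sorted forms: 'dffmxz' == 'dffmxz'
Anagram: Yes


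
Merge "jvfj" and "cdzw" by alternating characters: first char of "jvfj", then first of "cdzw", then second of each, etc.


String 1: 'jvfj'
String 2: 'cdzw'
Operation: alternate characters
Pairs: 'j'+'c', 'v'+'d', 'f'+'z', 'j'+'w'
Result: jcvdfzjw


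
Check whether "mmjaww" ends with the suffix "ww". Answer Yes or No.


Input string: 'mmjaww'
Suffix to check: 'ww'
Last 2 characters of input: 'ww'
Match: True
Result: Yes


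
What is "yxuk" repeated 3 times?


Input string: 'yxuk'
Operation: repeat 3 times
Concatenation: 'yxuk' + 'yxuk' + 'yxuk'
Result: yxukyxukyxuk


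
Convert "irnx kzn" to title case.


Input string: 'irnx kzn'
Operation: capitalize first letter of each word
Word transformations: 'irnx'->'Irnx', 'kzn'->'Kzn'
Result: Irnx Kzn


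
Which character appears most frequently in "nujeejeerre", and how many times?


Input: 'nujeejeerre'
Operation: tally each character
Counts: 'e':5, 'j':2, 'n':1, 'r':2, 'u':1
Maximum: 'e' appears 5 times


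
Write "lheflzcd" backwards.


Input string: 'lheflzcd'
Operation: reverse character order
Original order: 'l' -> 'h' -> 'e' -> 'f' -> 'l' -> 'z' -> 'c' -> 'd'
Reversed order: 'd' -> 'c' -> 'z' -> 'l' -> 'f' -> 'e' -> 'h' -> 'l'
Result: dczlfehl


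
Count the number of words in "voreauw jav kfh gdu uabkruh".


Input string: 'voreauw jav kfh gdu uabkruh'
Operation: split by spaces
Words found: 'voreauw', 'jav', 'kfh', 'gdu', 'uabkruh'
Word count: 5


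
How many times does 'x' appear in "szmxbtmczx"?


Input string: 'szmxbtmczx'
Target character: 'x'
Scan each position: s[3]='x', s[9]='x'
Matches found at indices: 3, 9
Total: 2


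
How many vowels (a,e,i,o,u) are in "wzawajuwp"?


Input string: 'wzawajuwp'
Operation: count vowels (a, e, i, o, u)
Scan: s[0]='w', s[1]='z', s[2]='a' (vowel), s[3]='w', s[4]='a' (vowel), s[5]='j', s[6]='u' (vowel), s[7]='w', s[8]='p'
Vowels found: 3
Result: 3


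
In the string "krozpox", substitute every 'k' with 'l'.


Input string: 'krozpox'
Operation: replace 'k' with 'l'
Positions of 'k': 0
After replacement: lrozpox


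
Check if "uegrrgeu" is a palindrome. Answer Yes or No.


Input string: 'uegrrgeu'
Reversed: 'uegrrgeu'
Compare pairs: s[0]='u' vs s[7]='u' (match), s[1]='e' vs s[6]='e' (match), s[2]='g' vs s[5]='g' (match), s[3]='r' vs s[4]='r' (match)
Palindrome: Yes


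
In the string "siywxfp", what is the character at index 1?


Input string: 'siywxfp'
Operation: get character at index 1
Index mapping: s[0]='s', s[1]='i'
Result: 'i'


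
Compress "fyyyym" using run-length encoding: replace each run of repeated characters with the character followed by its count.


Input: 'fyyyym'
Operation: identify consecutive runs
Runs: 'f' -> f1, 'yyyy' -> y4, 'm' -> m1
Encoded: f1y4m1


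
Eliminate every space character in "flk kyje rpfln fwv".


Input string: 'flk kyje rpfln fwv'
Operation: remove all spaces
Words: 'flk', 'kyje', 'rpfln', 'fwv'
Join without spaces: flkkyjerpflnfwv


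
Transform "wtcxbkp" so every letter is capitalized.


Input string: 'wtcxbkp'
Operation: convert each letter to uppercase
Mapping: 'w'->'W', 't'->'T', 'c'->'C', 'x'->'X', 'b'->'B', 'k'->'K', 'p'->'P'
Result: WTCXBKP


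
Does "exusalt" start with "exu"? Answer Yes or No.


Input string: 'exusalt'
Prefix to check: 'exu'
First 3 characters of input: 'exu'
Match: True
Result: Yes


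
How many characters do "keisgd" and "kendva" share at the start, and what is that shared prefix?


String 1: 'keisgd'
String 2: 'kendva'
Compare position by position:
pos 0: 'k' vs 'k' match
pos 1: 'e' vs 'e' match
pos 2: 'i' vs 'n' differ -> stop
Longest common prefix: "ke" (length 2)
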